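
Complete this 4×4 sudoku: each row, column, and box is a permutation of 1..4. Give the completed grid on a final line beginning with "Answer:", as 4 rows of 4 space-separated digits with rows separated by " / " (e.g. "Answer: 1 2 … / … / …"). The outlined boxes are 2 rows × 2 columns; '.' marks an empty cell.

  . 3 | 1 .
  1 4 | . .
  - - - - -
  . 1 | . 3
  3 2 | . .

Step 1. [r2c4∈{2}] r2c4 has the single candidate 2 ⇒ r2c4=2.
Step 2. [r4c3∈{4}] nothing but 4 survives at r4c3. So r4c3=4.
Step 3. [r3c1∈{4}] only 4 remains possible at r3c1 ⇒ r3c1=4.
Step 4. [r4c4∈{1}] r4c4's peers cover all but 1, so r4c4=1.
Step 5. [r1c4∈{4}] nothing but 4 survives at r1c4 ⇒ r1c4=4.
Step 6. [r3c3∈{2}] only 2 remains possible at r3c3 ⇒ r3c3=2.
Step 7. [r1c1∈{2}] only 2 remains possible at r1c1 ⇒ r1c1=2.
Step 8. [r2c3∈{3}] r2c3 is down to just 3, so r2c3=3.

Answer: 2 3 1 4 / 1 4 3 2 / 4 1 2 3 / 3 2 4 1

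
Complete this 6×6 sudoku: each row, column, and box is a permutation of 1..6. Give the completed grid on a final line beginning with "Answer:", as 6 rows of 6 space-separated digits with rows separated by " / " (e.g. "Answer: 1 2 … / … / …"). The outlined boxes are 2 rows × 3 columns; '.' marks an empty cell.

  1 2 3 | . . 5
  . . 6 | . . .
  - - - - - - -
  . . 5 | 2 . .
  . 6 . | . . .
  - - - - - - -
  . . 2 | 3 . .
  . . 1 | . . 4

Step 1. [r4c3∈{4}] r4c3 is down to just 4. So r4c3=4.
Step 2. [r3c1∈{3}] r3c1's peers cover all but 3 ⇒ r3c1=3.
Step 3. [r3c5∈{1,4,6}] 4 has one home in row 3: r3c5 ⇒ r3c5=4.
Step 4. [r6c5∈{2,5,6}] 2 has one home in row 6: r6c5, so r6c5=2.
Step 5. [r2c6∈{1,2,3}] row 2 places 2 nowhere but r2c6. So r2c6=2.
Step 6. [r1c5∈{6}] r1c5 is down to just 6. So r1c5=6.
Step 7. [r6c4∈{5,6}] in col 4, 6 fits only at r6c4 ⇒ r6c4=6.
Step 8. [r5c5∈{1,5}] r5c5 is the only open cell in box 6 admitting 5. So r5c5=5.
Step 9. [r5c6∈{1}] r5c6 has the single candidate 1 ⇒ r5c6=1.
Step 10. [r2c5∈{1,3}] row 2 places 3 nowhere but r2c5, so r2c5=3.
Step 11. [r6c1∈{5}] only 5 remains possible at r6c1, so r6c1=5.
Step 12. [r2c1∈{4}] r2c1 is down to just 4. So r2c1=4.
Step 13. [r4c4∈{1,5}] r4c4 is the only open cell in row 4 admitting 5. So r4c4=5.
Step 14. [r5c2∈{4}] only 4 remains possible at r5c2. So r5c2=4.
Step 15. [r4c1∈{2}] r4c1's peers cover all but 2. So r4c1=2.
Step 16. [r4c6∈{3}] r4c6 has the single candidate 3. So r4c6=3.
Step 17. [r3c6∈{6}] r3c6 has the single candidate 6. So r3c6=6.
Step 18. [r2c2∈{5}] nothing but 5 survives at r2c2. So r2c2=5.
Step 19. [r1c4∈{4}] r1c4 is down to just 4. So r1c4=4.
Step 20. [r4c5∈{1}] nothing but 1 survives at r4c5, so r4c5=1.
Step 21. [r3c2∈{1}] only 1 remains possible at r3c2 ⇒ r3c2=1.
Step 22. [r6c2∈{3}] r6c2's peers cover all but 3. So r6c2=3.
Step 23. [r5c1∈{6}] only 6 remains possible at r5c1 ⇒ r5c1=6.
Step 24. [r2c4∈{1}] r2c4's peers cover all but 1 ⇒ r2c4=1.

Answer: 1 2 3 4 6 5 / 4 5 6 1 3 2 / 3 1 5 2 4 6 / 2 6 4 5 1 3 / 6 4 2 3 5 1 / 5 3 1 6 2 4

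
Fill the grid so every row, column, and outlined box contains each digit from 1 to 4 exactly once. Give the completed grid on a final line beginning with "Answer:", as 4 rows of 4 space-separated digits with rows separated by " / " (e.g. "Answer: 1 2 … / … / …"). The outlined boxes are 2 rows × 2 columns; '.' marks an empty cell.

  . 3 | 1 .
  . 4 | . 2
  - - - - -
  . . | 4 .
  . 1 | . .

Step 1. [r4c4∈{3}] r4c4 is down to just 3, so r4c4=3.
Step 2. [r3c2∈{2}] r3c2's peers cover all but 2. So r3c2=2.
Step 3. [r2c3∈{3}] r2c3's peers cover all but 3. So r2c3=3.
Step 4. [r3c1∈{3}] nothing but 3 survives at r3c1. So r3c1=3.
Step 5. [r2c1∈{1}] r2c1 is down to just 1, so r2c1=1.
Step 6. [r3c4∈{1}] nothing but 1 survives at r3c4 ⇒ r3c4=1.
Step 7. [r4c3∈{2}] nothing but 2 survives at r4c3 ⇒ r4c3=2.
Step 8. [r4c1∈{4}] nothing but 4 survives at r4c1, so r4c1=4.
Step 9. [r1c1∈{2}] only 2 remains possible at r1c1 ⇒ r1c1=2.
Step 10. [r1c4∈{4}] nothing but 4 survives at r1c4 ⇒ r1c4=4.

Answer: 2 3 1 4 / 1 4 3 2 / 3 2 4 1 / 4 1 2 3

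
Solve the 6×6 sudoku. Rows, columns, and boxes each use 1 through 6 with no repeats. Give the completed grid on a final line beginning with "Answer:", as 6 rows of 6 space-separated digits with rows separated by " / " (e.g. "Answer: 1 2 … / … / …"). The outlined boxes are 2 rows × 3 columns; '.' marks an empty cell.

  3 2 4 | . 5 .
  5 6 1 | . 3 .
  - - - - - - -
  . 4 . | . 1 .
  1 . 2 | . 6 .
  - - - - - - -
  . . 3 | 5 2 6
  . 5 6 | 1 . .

Step 1. [r6c6∈{3,4}] 3 has one home in row 6: r6c6 ⇒ r6c6=3.
Step 2. [r3c4∈{2,3}] in row 3, 3 fits only at r3c4. So r3c4=3.
Step 3. [r3c6∈{2,5}] across row 3, 2 lands solely at r3c6 ⇒ r3c6=2.
Step 4. [r4c4∈{4}] only 4 remains possible at r4c4 ⇒ r4c4=4.
Step 5. [r5c1∈{4}] only 4 remains possible at r5c1 ⇒ r5c1=4.
Step 6. [r6c1∈{2}] r6c1 has the single candidate 2. So r6c1=2.
Step 7. [r6c5∈{4}] only 4 remains possible at r6c5. So r6c5=4.
Step 8. [r2c6∈{4}] r2c6 is down to just 4. So r2c6=4.
Step 9. [r4c6∈{5}] r4c6 has the single candidate 5. So r4c6=5.
Step 10. [r2c4∈{2}] nothing but 2 survives at r2c4, so r2c4=2.
Step 11. [r1c4∈{6}] only 6 remains possible at r1c4, so r1c4=6.
Step 12. [r3c3∈{5}] r3c3 is down to just 5 ⇒ r3c3=5.
Step 13. [r4c2∈{3}] r4c2 is down to just 3. So r4c2=3.
Step 14. [r1c6∈{1}] r1c6's peers cover all but 1, so r1c6=1.
Step 15. [r5c2∈{1}] r5c2's peers cover all but 1. So r5c2=1.
Step 16. [r3c1∈{6}] r3c1 has the single candidate 6 ⇒ r3c1=6.

Answer: 3 2 4 6 5 1 / 5 6 1 2 3 4 / 6 4 5 3 1 2 / 1 3 2 4 6 5 / 4 1 3 5 2 6 / 2 5 6 1 4 3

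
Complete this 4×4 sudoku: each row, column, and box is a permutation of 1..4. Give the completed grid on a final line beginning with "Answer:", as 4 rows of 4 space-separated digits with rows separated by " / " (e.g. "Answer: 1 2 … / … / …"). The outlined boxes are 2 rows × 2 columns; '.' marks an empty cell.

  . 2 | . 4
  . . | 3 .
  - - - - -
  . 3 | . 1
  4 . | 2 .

Step 1. [r2c1∈{1}] r2c1's peers cover all but 1, so r2c1=1.
Step 2. [r1c3∈{1}] only 1 remains possible at r1c3. So r1c3=1.
Step 3. [r2c2∈{4}] only 4 remains possible at r2c2. So r2c2=4.
Step 4. [r1c1∈{3}] r1c1 is down to just 3, so r1c1=3.
Step 5. [r3c1∈{2}] r3c1 is down to just 2. So r3c1=2.
Step 6. [r3c3∈{4}] r3c3 is down to just 4. So r3c3=4.
Step 7. [r4c4∈{3}] nothing but 3 survives at r4c4 ⇒ r4c4=3.
Step 8. [r2c4∈{2}] only 2 remains possible at r2c4 ⇒ r2c4=2.
Step 9. [r4c2∈{1}] r4c2's peers cover all but 1. So r4c2=1.

Answer: 3 2 1 4 / 1 4 3 2 / 2 3 4 1 / 4 1 2 3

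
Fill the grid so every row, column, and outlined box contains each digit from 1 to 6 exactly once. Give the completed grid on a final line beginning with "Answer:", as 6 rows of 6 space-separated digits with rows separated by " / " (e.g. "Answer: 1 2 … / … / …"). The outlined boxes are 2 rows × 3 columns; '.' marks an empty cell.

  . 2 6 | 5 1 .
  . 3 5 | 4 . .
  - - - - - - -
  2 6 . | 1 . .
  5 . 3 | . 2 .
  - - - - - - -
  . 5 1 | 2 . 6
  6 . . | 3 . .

Step 1. [r6c2∈{4}] r6c2 has the single candidate 4, so r6c2=4.
Step 2. [r3c5∈{3,4,5}] in col 5, 3 fits only at r3c5 ⇒ r3c5=3.
Step 3. [r3c6∈{4,5}] 5 has one home in row 3: r3c6 ⇒ r3c6=5.
Step 4. [r6c5∈{5}] only 5 remains possible at r6c5. So r6c5=5.
Step 5. [r1c1∈{4}] r1c1's peers cover all but 4 ⇒ r1c1=4.
Step 6. [r4c6∈{4}] only 4 remains possible at r4c6 ⇒ r4c6=4.
Step 7. [r2c5∈{6}] nothing but 6 survives at r2c5. So r2c5=6.
Step 8. [r2c1∈{1}] nothing but 1 survives at r2c1. So r2c1=1.
Step 9. [r6c3∈{2}] r6c3 is down to just 2 ⇒ r6c3=2.
Step 10. [r4c2∈{1}] r4c2 has the single candidate 1, so r4c2=1.
Step 11. [r5c1∈{3}] r5c1 has the single candidate 3 ⇒ r5c1=3.
Step 12. [r5c5∈{4}] r5c5 has the single candidate 4, so r5c5=4.
Step 13. [r3c3∈{4}] r3c3's peers cover all but 4 ⇒ r3c3=4.
Step 14. [r2c6∈{2}] r2c6 has the single candidate 2 ⇒ r2c6=2.
Step 15. [r4c4∈{6}] r4c4 is down to just 6 ⇒ r4c4=6.
Step 16. [r6c6∈{1}] r6c6 is down to just 1 ⇒ r6c6=1.
Step 17. [r1c6∈{3}] nothing but 3 survives at r1c6. So r1c6=3.

Answer: 4 2 6 5 1 3 / 1 3 5 4 6 2 / 2 6 4 1 3 5 / 5 1 3 6 2 4 / 3 5 1 2 4 6 / 6 4 2 3 5 1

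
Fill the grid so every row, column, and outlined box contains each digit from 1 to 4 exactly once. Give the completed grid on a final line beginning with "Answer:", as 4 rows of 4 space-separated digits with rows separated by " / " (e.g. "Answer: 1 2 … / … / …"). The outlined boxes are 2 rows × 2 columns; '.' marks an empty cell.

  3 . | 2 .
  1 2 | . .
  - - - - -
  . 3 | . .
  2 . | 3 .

Step 1. [r1c4∈{1,4}] across row 1, 1 lands solely at r1c4 ⇒ r1c4=1.
Step 2. [r4c4∈{4}] nothing but 4 survives at r4c4, so r4c4=4.
Step 3. [r2c4∈{3}] r2c4 is down to just 3 ⇒ r2c4=3.
Step 4. [r1c2∈{4}] nothing but 4 survives at r1c2. So r1c2=4.
Step 5. [r3c1∈{4}] r3c1 is down to just 4, so r3c1=4.
Step 6. [r4c2∈{1}] r4c2 is down to just 1 ⇒ r4c2=1.
Step 7. [r3c4∈{2}] nothing but 2 survives at r3c4 ⇒ r3c4=2.
Step 8. [r3c3∈{1}] r3c3 is down to just 1 ⇒ r3c3=1.
Step 9. [r2c3∈{4}] r2c3 has the single candidate 4. So r2c3=4.

Answer: 3 4 2 1 / 1 2 4 3 / 4 3 1 2 / 2 1 3 4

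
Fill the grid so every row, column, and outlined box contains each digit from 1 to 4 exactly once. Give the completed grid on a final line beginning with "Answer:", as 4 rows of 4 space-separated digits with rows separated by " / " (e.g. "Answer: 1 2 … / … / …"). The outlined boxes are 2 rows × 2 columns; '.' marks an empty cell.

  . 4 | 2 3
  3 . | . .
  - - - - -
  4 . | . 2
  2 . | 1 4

Step 1. [r3c2∈{1,3}] in row 3, 1 fits only at r3c2. So r3c2=1.
Step 2. [r2c2∈{2}] r2c2 is down to just 2, so r2c2=2.
Step 3. [r2c3∈{4}] r2c3's peers cover all but 4, so r2c3=4.
Step 4. [r1c1∈{1}] nothing but 1 survives at r1c1. So r1c1=1.
Step 5. [r4c2∈{3}] nothing but 3 survives at r4c2, so r4c2=3.
Step 6. [r2c4∈{1}] r2c4 is down to just 1. So r2c4=1.
Step 7. [r3c3∈{3}] only 3 remains possible at r3c3 ⇒ r3c3=3.

Answer: 1 4 2 3 / 3 2 4 1 / 4 1 3 2 / 2 3 1 4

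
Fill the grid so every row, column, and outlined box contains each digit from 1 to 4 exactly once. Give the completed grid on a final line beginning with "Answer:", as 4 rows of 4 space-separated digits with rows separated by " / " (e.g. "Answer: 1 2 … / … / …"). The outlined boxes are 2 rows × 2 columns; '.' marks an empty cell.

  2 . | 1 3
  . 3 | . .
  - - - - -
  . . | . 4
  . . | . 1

Step 1. [r2c3∈{2,4}] across col 3, 4 lands solely at r2c3. So r2c3=4.
Step 2. [r3c2∈{1,2}] 1 has one home in col 2: r3c2 ⇒ r3c2=1.
Step 3. [r3c3∈{2,3}] in row 3, 2 fits only at r3c3, so r3c3=2.
Step 4. [r4c1∈{3,4}] 4 has one home in col 1: r4c1 ⇒ r4c1=4.
Step 5. [r1c2∈{4}] only 4 remains possible at r1c2. So r1c2=4.
Step 6. [r2c1∈{1}] r2c1 has the single candidate 1, so r2c1=1.
Step 7. [r4c2∈{2}] only 2 remains possible at r4c2. So r4c2=2.
Step 8. [r2c4∈{2}] r2c4 has the single candidate 2. So r2c4=2.
Step 9. [r4c3∈{3}] only 3 remains possible at r4c3, so r4c3=3.
Step 10. [r3c1∈{3}] r3c1's peers cover all but 3. So r3c1=3.

Answer: 2 4 1 3 / 1 3 4 2 / 3 1 2 4 / 4 2 3 1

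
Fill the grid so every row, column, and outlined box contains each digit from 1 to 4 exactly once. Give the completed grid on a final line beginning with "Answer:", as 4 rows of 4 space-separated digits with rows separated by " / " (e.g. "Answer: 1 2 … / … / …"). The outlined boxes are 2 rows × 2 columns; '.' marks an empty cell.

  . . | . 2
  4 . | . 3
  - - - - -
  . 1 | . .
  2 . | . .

Step 1. [r3c1∈{3}] r3c1's peers cover all but 3. So r3c1=3.
Step 2. [r1c3∈{1,4}] 4 has one home in row 1: r1c3. So r1c3=4.
Step 3. [r4c4∈{1,4}] across col 4, 1 lands solely at r4c4. So r4c4=1.
Step 4. [r3c3∈{2}] r3c3 has the single candidate 2, so r3c3=2.
Step 5. [r2c2∈{2}] nothing but 2 survives at r2c2 ⇒ r2c2=2.
Step 6. [r1c1∈{1}] r1c1 is down to just 1 ⇒ r1c1=1.
Step 7. [r4c2∈{4}] r4c2's peers cover all but 4 ⇒ r4c2=4.
Step 8. [r4c3∈{3}] r4c3 is down to just 3, so r4c3=3.
Step 9. [r1c2∈{3}] r1c2's peers cover all but 3, so r1c2=3.
Step 10. [r3c4∈{4}] r3c4 has the single candidate 4. So r3c4=4.
Step 11. [r2c3∈{1}] only 1 remains possible at r2c3. So r2c3=1.

Answer: 1 3 4 2 / 4 2 1 3 / 3 1 2 4 / 2 4 3 1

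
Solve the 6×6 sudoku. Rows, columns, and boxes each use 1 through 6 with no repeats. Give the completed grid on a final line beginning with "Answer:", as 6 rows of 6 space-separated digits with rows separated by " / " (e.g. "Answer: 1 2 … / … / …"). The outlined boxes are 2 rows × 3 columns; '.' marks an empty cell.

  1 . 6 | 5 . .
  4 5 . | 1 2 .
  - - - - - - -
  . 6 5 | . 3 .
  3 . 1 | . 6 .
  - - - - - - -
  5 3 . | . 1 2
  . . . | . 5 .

Step 1. [r4c2∈{2,4}] in box 3, 4 fits only at r4c2, so r4c2=4.
Step 2. [r6c3∈{2,4}] r6c3 is the only open cell in col 3 admitting 2, so r6c3=2.
Step 3. [r6c4∈{3,4,6}] 3 has one home in col 4: r6c4. So r6c4=3.
Step 4. [r6c6∈{4,6}] 4 has one home in row 6: r6c6 ⇒ r6c6=4.
Step 5. [r4c4∈{2}] nothing but 2 survives at r4c4. So r4c4=2.
Step 6. [r1c6∈{3}] r1c6's peers cover all but 3. So r1c6=3.
Step 7. [r3c6∈{1}] r3c6 is down to just 1 ⇒ r3c6=1.
Step 8. [r3c1∈{2}] only 2 remains possible at r3c1, so r3c1=2.
Step 9. [r2c6∈{6}] r2c6 has the single candidate 6 ⇒ r2c6=6.
Step 10. [r6c2∈{1}] r6c2's peers cover all but 1. So r6c2=1.
Step 11. [r3c4∈{4}] only 4 remains possible at r3c4. So r3c4=4.
Step 12. [r5c3∈{4}] r5c3 has the single candidate 4, so r5c3=4.
Step 13. [r5c4∈{6}] r5c4's peers cover all but 6 ⇒ r5c4=6.
Step 14. [r1c5∈{4}] r1c5 has the single candidate 4 ⇒ r1c5=4.
Step 15. [r2c3∈{3}] only 3 remains possible at r2c3 ⇒ r2c3=3.
Step 16. [r1c2∈{2}] only 2 remains possible at r1c2. So r1c2=2.
Step 17. [r6c1∈{6}] r6c1 has the single candidate 6 ⇒ r6c1=6.
Step 18. [r4c6∈{5}] r4c6's peers cover all but 5 ⇒ r4c6=5.

Answer: 1 2 6 5 4 3 / 4 5 3 1 2 6 / 2 6 5 4 3 1 / 3 4 1 2 6 5 / 5 3 4 6 1 2 / 6 1 2 3 5 4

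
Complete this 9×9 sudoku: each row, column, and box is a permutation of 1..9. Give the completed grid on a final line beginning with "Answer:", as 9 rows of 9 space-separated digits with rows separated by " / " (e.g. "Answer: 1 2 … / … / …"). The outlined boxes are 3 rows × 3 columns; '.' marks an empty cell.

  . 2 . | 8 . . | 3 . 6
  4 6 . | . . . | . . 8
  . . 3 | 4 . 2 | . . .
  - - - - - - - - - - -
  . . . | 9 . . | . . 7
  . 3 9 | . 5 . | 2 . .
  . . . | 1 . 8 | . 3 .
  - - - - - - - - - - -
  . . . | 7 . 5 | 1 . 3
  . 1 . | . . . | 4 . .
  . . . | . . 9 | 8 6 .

Step 1. [r8c8∈{2,5,7,9}] in box 9, 7 fits only at r8c8, so r8c8=7.
Step 2. [r3c5∈{1,6,7,9}] across row 3, 6 lands solely at r3c5, so r3c5=6.
Step 3. [r1c8∈{1,4,5,9}] across row 1, 4 lands solely at r1c8 ⇒ r1c8=4.
Step 4. [r9c5∈{1,2,3,4}] r9c5 is the only open cell in row 9 admitting 1. So r9c5=1.
Step 5. [r7c5∈{2,4,8}] across box 8, 4 lands solely at r7c5. So r7c5=4.
Step 6. [r2c8∈{1,2,5,9}] row 2 places 2 nowhere but r2c8, so r2c8=2.
Step 7. [r8c5∈{2,3,8}] col 5 places 8 nowhere but r8c5, so r8c5=8.
Step 8. [r5c4∈{6}] r5c4 has the single candidate 6 ⇒ r5c4=6.
Step 9. [r7c8∈{9}] r7c8 is down to just 9. So r7c8=9.
Step 10. [r3c2∈{5,7,8,9}] in col 2, 9 fits only at r3c2, so r3c2=9.
Step 11. [r3c1∈{1,5,7,8}] in row 3, 8 fits only at r3c1 ⇒ r3c1=8.
Step 12. [r8c1∈{2,3,5,6,9}] in row 8, 9 fits only at r8c1, so r8c1=9.
Step 13. [r9c1∈{2,3,5,7}] col 1 places 3 nowhere but r9c1. So r9c1=3.
Step 14. [r2c7∈{5,7,9}] in box 3, 9 fits only at r2c7, so r2c7=9.
Step 15. [r9c4∈{2}] r9c4 has the single candidate 2. So r9c4=2.
Step 16. [r9c9∈{5}] r9c9's peers cover all but 5. So r9c9=5.
Step 17. [r8c3∈{2,5,6}] 5 has one home in row 8: r8c3 ⇒ r8c3=5.
Step 18. [r1c1∈{1,5,7}] 5 has one home in row 1: r1c1 ⇒ r1c1=5.
Step 19. [r5c8∈{1,8}] row 5 places 8 nowhere but r5c8, so r5c8=8.
Step 20. [r7c2∈{8}] r7c2's peers cover all but 8 ⇒ r7c2=8.
Step 21. [r4c3∈{1,2,4,6,8}] r4c3 is the only open cell in row 4 admitting 8, so r4c3=8.
Step 22. [r3c9∈{1}] only 1 remains possible at r3c9 ⇒ r3c9=1.
Step 23. [r4c8∈{1,5}] r4c8 is the only open cell in col 8 admitting 1. So r4c8=1.
Step 24. [r5c9∈{4}] r5c9 is down to just 4 ⇒ r5c9=4.
Step 25. [r5c6∈{7}] r5c6 is down to just 7. So r5c6=7.
Step 26. [r6c1∈{2,6,7}] col 1 places 7 nowhere but r6c1 ⇒ r6c1=7.
Step 27. [r1c6∈{1}] only 1 remains possible at r1c6. So r1c6=1.
Step 28. [r2c6∈{3}] r2c6's peers cover all but 3. So r2c6=3.
Step 29. [r1c3∈{7}] only 7 remains possible at r1c3, so r1c3=7.
Step 30. [r9c3∈{4}] r9c3 is down to just 4 ⇒ r9c3=4.
Step 31. [r6c5∈{2}] r6c5 has the single candidate 2 ⇒ r6c5=2.
Step 32. [r6c3∈{6}] only 6 remains possible at r6c3 ⇒ r6c3=6.
Step 33. [r6c7∈{5}] r6c7 has the single candidate 5, so r6c7=5.
Step 34. [r4c6∈{4}] r4c6's peers cover all but 4 ⇒ r4c6=4.
Step 35. [r7c1∈{2,6}] row 7 places 6 nowhere but r7c1, so r7c1=6.
Step 36. [r8c6∈{6}] r8c6 is down to just 6 ⇒ r8c6=6.
Step 37. [r4c2∈{5}] r4c2 is down to just 5. So r4c2=5.
Step 38. [r4c7∈{6}] r4c7 is down to just 6 ⇒ r4c7=6.
Step 39. [r7c3∈{2}] nothing but 2 survives at r7c3, so r7c3=2.
Step 40. [r2c4∈{5}] nothing but 5 survives at r2c4, so r2c4=5.
Step 41. [r2c3∈{1}] only 1 remains possible at r2c3, so r2c3=1.
Step 42. [r4c1∈{2}] r4c1 is down to just 2, so r4c1=2.
Step 43. [r8c9∈{2}] r8c9 is down to just 2 ⇒ r8c9=2.
Step 44. [r3c7∈{7}] r3c7's peers cover all but 7, so r3c7=7.
Step 45. [r8c4∈{3}] r8c4's peers cover all but 3 ⇒ r8c4=3.
Step 46. [r5c1∈{1}] r5c1's peers cover all but 1. So r5c1=1.
Step 47. [r3c8∈{5}] r3c8 has the single candidate 5. So r3c8=5.
Step 48. [r4c5∈{3}] only 3 remains possible at r4c5. So r4c5=3.
Step 49. [r2c5∈{7}] nothing but 7 survives at r2c5 ⇒ r2c5=7.
Step 50. [r6c9∈{9}] r6c9 is down to just 9 ⇒ r6c9=9.
Step 51. [r9c2∈{7}] r9c2 is down to just 7 ⇒ r9c2=7.
Step 52. [r6c2∈{4}] nothing but 4 survives at r6c2, so r6c2=4.
Step 53. [r1c5∈{9}] nothing but 9 survives at r1c5, so r1c5=9.

Answer: 5 2 7 8 9 1 3 4 6 / 4 6 1 5 7 3 9 2 8 / 8 9 3 4 6 2 7 5 1 / 2 5 8 9 3 4 6 1 7 / 1 3 9 6 5 7 2 8 4 / 7 4 6 1 2 8 5 3 9 / 6 8 2 7 4 5 1 9 3 / 9 1 5 3 8 6 4 7 2 / 3 7 4 2 1 9 8 6 5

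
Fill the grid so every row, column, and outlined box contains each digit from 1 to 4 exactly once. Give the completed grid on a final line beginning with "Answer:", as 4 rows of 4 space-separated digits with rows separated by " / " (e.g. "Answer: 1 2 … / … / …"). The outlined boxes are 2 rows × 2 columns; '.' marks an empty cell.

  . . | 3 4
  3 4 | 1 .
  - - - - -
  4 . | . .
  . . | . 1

Step 1. [r4c1∈{2}] r4c1 is down to just 2, so r4c1=2.
Step 2. [r3c2∈{1,3}] r3c2 is the only open cell in row 3 admitting 1, so r3c2=1.
Step 3. [r3c4∈{2,3}] r3c4 is the only open cell in row 3 admitting 3 ⇒ r3c4=3.
Step 4. [r2c4∈{2}] r2c4 is down to just 2. So r2c4=2.
Step 5. [r4c2∈{3}] only 3 remains possible at r4c2. So r4c2=3.
Step 6. [r4c3∈{4}] r4c3 is down to just 4. So r4c3=4.
Step 7. [r3c3∈{2}] r3c3's peers cover all but 2, so r3c3=2.
Step 8. [r1c1∈{1}] r1c1 has the single candidate 1. So r1c1=1.
Step 9. [r1c2∈{2}] r1c2 is down to just 2, so r1c2=2.

Answer: 1 2 3 4 / 3 4 1 2 / 4 1 2 3 / 2 3 4 1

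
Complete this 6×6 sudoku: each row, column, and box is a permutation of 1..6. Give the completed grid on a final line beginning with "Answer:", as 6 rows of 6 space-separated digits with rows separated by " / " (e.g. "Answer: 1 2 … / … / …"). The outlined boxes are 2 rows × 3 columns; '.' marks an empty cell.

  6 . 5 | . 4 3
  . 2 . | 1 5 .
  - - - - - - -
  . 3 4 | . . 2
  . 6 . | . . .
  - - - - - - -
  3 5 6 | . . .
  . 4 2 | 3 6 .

Step 1. [r3c5∈{1}] r3c5's peers cover all but 1, so r3c5=1.
Step 2. [r4c1∈{1,2,5}] 2 has one home in row 4: r4c1, so r4c1=2.
Step 3. [r6c6∈{1,5}] 5 has one home in row 6: r6c6. So r6c6=5.
Step 4. [r4c6∈{4}] r4c6 has the single candidate 4, so r4c6=4.
Step 5. [r3c4∈{5,6}] in row 3, 6 fits only at r3c4, so r3c4=6.
Step 6. [r1c4∈{2}] nothing but 2 survives at r1c4, so r1c4=2.
Step 7. [r4c4∈{5}] r4c4 has the single candidate 5, so r4c4=5.
Step 8. [r4c5∈{3}] only 3 remains possible at r4c5, so r4c5=3.
Step 9. [r2c1∈{4}] r2c1's peers cover all but 4. So r2c1=4.
Step 10. [r2c6∈{6}] r2c6 has the single candidate 6, so r2c6=6.
Step 11. [r5c4∈{4}] r5c4 is down to just 4. So r5c4=4.
Step 12. [r3c1∈{5}] r3c1 is down to just 5 ⇒ r3c1=5.
Step 13. [r6c1∈{1}] r6c1 has the single candidate 1, so r6c1=1.
Step 14. [r5c5∈{2}] r5c5 is down to just 2, so r5c5=2.
Step 15. [r4c3∈{1}] r4c3's peers cover all but 1 ⇒ r4c3=1.
Step 16. [r5c6∈{1}] r5c6's peers cover all but 1, so r5c6=1.
Step 17. [r1c2∈{1}] r1c2's peers cover all but 1. So r1c2=1.
Step 18. [r2c3∈{3}] r2c3 has the single candidate 3. So r2c3=3.

Answer: 6 1 5 2 4 3 / 4 2 3 1 5 6 / 5 3 4 6 1 2 / 2 6 1 5 3 4 / 3 5 6 4 2 1 / 1 4 2 3 6 5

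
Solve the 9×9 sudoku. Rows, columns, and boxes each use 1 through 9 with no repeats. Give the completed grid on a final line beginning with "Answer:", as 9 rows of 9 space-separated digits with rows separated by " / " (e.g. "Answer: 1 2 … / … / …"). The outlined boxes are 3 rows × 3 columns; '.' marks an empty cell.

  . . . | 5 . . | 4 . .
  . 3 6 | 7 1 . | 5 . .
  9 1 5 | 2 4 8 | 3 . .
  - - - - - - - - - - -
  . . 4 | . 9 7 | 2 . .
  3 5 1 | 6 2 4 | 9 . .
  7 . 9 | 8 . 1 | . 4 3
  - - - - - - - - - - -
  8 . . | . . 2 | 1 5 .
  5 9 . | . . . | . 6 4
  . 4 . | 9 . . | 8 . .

Step 1. [r8c6∈{3}] only 3 remains possible at r8c6. So r8c6=3.
Step 2. [r1c1∈{2}] r1c1 is down to just 2 ⇒ r1c1=2.
Step 3. [r3c8∈{7}] r3c8's peers cover all but 7 ⇒ r3c8=7.
Step 4. [r5c8∈{8}] r5c8 is down to just 8, so r5c8=8.
Step 5. [r8c7∈{7}] r8c7 is down to just 7, so r8c7=7.
Step 6. [r4c1∈{6}] r4c1 is down to just 6. So r4c1=6.
Step 7. [r2c9∈{2,8,9}] row 2 places 8 nowhere but r2c9 ⇒ r2c9=8.
Step 8. [r4c8∈{1}] nothing but 1 survives at r4c8. So r4c8=1.
Step 9. [r1c8∈{9}] nothing but 9 survives at r1c8 ⇒ r1c8=9.
Step 10. [r1c6∈{6}] r1c6 is down to just 6 ⇒ r1c6=6.
Step 11. [r9c5∈{5,6,7}] 6 has one home in row 9: r9c5 ⇒ r9c5=6.
Step 12. [r9c3∈{2,3,7}] in row 9, 7 fits only at r9c3, so r9c3=7.
Step 13. [r1c3∈{8}] r1c3's peers cover all but 8, so r1c3=8.
Step 14. [r9c8∈{2,3}] 3 has one home in row 9: r9c8. So r9c8=3.
Step 15. [r9c6∈{5}] r9c6 is down to just 5. So r9c6=5.
Step 16. [r7c9∈{9}] nothing but 9 survives at r7c9. So r7c9=9.
Step 17. [r6c5∈{5}] only 5 remains possible at r6c5 ⇒ r6c5=5.
Step 18. [r9c1∈{1}] r9c1 has the single candidate 1. So r9c1=1.
Step 19. [r7c4∈{4}] r7c4's peers cover all but 4. So r7c4=4.
Step 20. [r4c9∈{5}] only 5 remains possible at r4c9. So r4c9=5.
Step 21. [r1c2∈{7}] r1c2's peers cover all but 7 ⇒ r1c2=7.
Step 22. [r5c9∈{7}] r5c9 has the single candidate 7 ⇒ r5c9=7.
Step 23. [r2c8∈{2}] r2c8's peers cover all but 2. So r2c8=2.
Step 24. [r4c4∈{3}] r4c4 is down to just 3. So r4c4=3.
Step 25. [r7c2∈{6}] r7c2 is down to just 6. So r7c2=6.
Step 26. [r7c3∈{3}] nothing but 3 survives at r7c3. So r7c3=3.
Step 27. [r1c9∈{1}] r1c9 is down to just 1, so r1c9=1.
Step 28. [r8c5∈{8}] nothing but 8 survives at r8c5, so r8c5=8.
Step 29. [r9c9∈{2}] r9c9 is down to just 2, so r9c9=2.
Step 30. [r4c2∈{8}] r4c2 is down to just 8 ⇒ r4c2=8.
Step 31. [r1c5∈{3}] r1c5 has the single candidate 3 ⇒ r1c5=3.
Step 32. [r6c7∈{6}] only 6 remains possible at r6c7. So r6c7=6.
Step 33. [r2c6∈{9}] r2c6 has the single candidate 9, so r2c6=9.
Step 34. [r3c9∈{6}] r3c9 has the single candidate 6 ⇒ r3c9=6.
Step 35. [r8c4∈{1}] only 1 remains possible at r8c4 ⇒ r8c4=1.
Step 36. [r6c2∈{2}] only 2 remains possible at r6c2 ⇒ r6c2=2.
Step 37. [r8c3∈{2}] only 2 remains possible at r8c3. So r8c3=2.
Step 38. [r7c5∈{7}] only 7 remains possible at r7c5 ⇒ r7c5=7.
Step 39. [r2c1∈{4}] r2c1 has the single candidate 4, so r2c1=4.

Answer: 2 7 8 5 3 6 4 9 1 / 4 3 6 7 1 9 5 2 8 / 9 1 5 2 4 8 3 7 6 / 6 8 4 3 9 7 2 1 5 / 3 5 1 6 2 4 9 8 7 / 7 2 9 8 5 1 6 4 3 / 8 6 3 4 7 2 1 5 9 / 5 9 2 1 8 3 7 6 4 / 1 4 7 9 6 5 8 3 2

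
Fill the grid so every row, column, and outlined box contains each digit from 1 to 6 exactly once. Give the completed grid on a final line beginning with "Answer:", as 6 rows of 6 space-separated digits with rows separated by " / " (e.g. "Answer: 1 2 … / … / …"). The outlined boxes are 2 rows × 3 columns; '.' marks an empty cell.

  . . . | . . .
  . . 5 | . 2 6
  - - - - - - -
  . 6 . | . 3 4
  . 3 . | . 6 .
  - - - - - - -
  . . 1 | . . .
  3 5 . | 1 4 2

Step 1. [r1c3∈{2,3,4,6}] in col 3, 3 fits only at r1c3 ⇒ r1c3=3.
Step 2. [r3c1∈{1,2,5}] row 3 places 1 nowhere but r3c1, so r3c1=1.
Step 3. [r2c1∈{4}] r2c1 has the single candidate 4. So r2c1=4.
Step 4. [r3c4∈{2,5}] 5 has one home in row 3: r3c4. So r3c4=5.
Step 5. [r1c5∈{1,5}] across col 5, 1 lands solely at r1c5. So r1c5=1.
Step 6. [r1c2∈{2}] nothing but 2 survives at r1c2 ⇒ r1c2=2.
Step 7. [r5c4∈{3,6}] across col 4, 6 lands solely at r5c4, so r5c4=6.
Step 8. [r3c3∈{2}] only 2 remains possible at r3c3, so r3c3=2.
Step 9. [r1c6∈{5}] nothing but 5 survives at r1c6 ⇒ r1c6=5.
Step 10. [r2c2∈{1}] r2c2's peers cover all but 1, so r2c2=1.
Step 11. [r5c5∈{5}] nothing but 5 survives at r5c5 ⇒ r5c5=5.
Step 12. [r1c4∈{4}] r1c4 has the single candidate 4, so r1c4=4.
Step 13. [r4c4∈{2}] r4c4's peers cover all but 2 ⇒ r4c4=2.
Step 14. [r5c2∈{4}] nothing but 4 survives at r5c2, so r5c2=4.
Step 15. [r6c3∈{6}] only 6 remains possible at r6c3 ⇒ r6c3=6.
Step 16. [r4c6∈{1}] r4c6 is down to just 1 ⇒ r4c6=1.
Step 17. [r1c1∈{6}] nothing but 6 survives at r1c1, so r1c1=6.
Step 18. [r4c3∈{4}] nothing but 4 survives at r4c3. So r4c3=4.
Step 19. [r5c6∈{3}] r5c6 has the single candidate 3 ⇒ r5c6=3.
Step 20. [r4c1∈{5}] only 5 remains possible at r4c1. So r4c1=5.
Step 21. [r2c4∈{3}] r2c4 is down to just 3. So r2c4=3.
Step 22. [r5c1∈{2}] nothing but 2 survives at r5c1, so r5c1=2.

Answer: 6 2 3 4 1 5 / 4 1 5 3 2 6 / 1 6 2 5 3 4 / 5 3 4 2 6 1 / 2 4 1 6 5 3 / 3 5 6 1 4 2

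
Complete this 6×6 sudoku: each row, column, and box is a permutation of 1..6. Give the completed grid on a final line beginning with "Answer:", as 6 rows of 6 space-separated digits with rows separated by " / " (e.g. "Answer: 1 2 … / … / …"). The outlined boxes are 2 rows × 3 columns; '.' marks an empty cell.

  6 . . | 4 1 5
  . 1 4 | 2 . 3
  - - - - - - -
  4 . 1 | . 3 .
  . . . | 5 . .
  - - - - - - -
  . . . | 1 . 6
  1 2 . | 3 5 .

Step 1. [r4c1∈{2,3}] col 1 places 2 nowhere but r4c1 ⇒ r4c1=2.
Step 2. [r1c2∈{3}] r1c2 is down to just 3, so r1c2=3.
Step 3. [r4c2∈{6}] only 6 remains possible at r4c2, so r4c2=6.
Step 4. [r5c3∈{3,5}] r5c3 is the only open cell in col 3 admitting 5. So r5c3=5.
Step 5. [r6c6∈{4}] r6c6 is down to just 4 ⇒ r6c6=4.
Step 6. [r5c1∈{3}] r5c1 has the single candidate 3, so r5c1=3.
Step 7. [r3c2∈{5}] r3c2 is down to just 5. So r3c2=5.
Step 8. [r2c1∈{5}] r2c1 has the single candidate 5. So r2c1=5.
Step 9. [r4c6∈{1}] r4c6 has the single candidate 1, so r4c6=1.
Step 10. [r5c5∈{2}] only 2 remains possible at r5c5, so r5c5=2.
Step 11. [r4c5∈{4}] only 4 remains possible at r4c5 ⇒ r4c5=4.
Step 12. [r2c5∈{6}] only 6 remains possible at r2c5 ⇒ r2c5=6.
Step 13. [r6c3∈{6}] nothing but 6 survives at r6c3. So r6c3=6.
Step 14. [r3c4∈{6}] r3c4 is down to just 6 ⇒ r3c4=6.
Step 15. [r4c3∈{3}] nothing but 3 survives at r4c3, so r4c3=3.
Step 16. [r1c3∈{2}] only 2 remains possible at r1c3, so r1c3=2.
Step 17. [r5c2∈{4}] nothing but 4 survives at r5c2. So r5c2=4.
Step 18. [r3c6∈{2}] r3c6's peers cover all but 2. So r3c6=2.

Answer: 6 3 2 4 1 5 / 5 1 4 2 6 3 / 4 5 1 6 3 2 / 2 6 3 5 4 1 / 3 4 5 1 2 6 / 1 2 6 3 5 4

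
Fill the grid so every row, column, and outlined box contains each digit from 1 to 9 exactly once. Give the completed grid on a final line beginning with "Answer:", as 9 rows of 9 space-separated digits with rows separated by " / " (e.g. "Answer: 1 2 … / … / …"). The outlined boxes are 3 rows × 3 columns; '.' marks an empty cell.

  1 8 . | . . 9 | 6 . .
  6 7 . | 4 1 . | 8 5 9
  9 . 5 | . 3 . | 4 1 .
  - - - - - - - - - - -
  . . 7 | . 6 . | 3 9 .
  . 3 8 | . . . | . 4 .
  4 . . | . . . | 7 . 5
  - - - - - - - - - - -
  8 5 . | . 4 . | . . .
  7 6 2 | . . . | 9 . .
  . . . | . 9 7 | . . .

Step 1. [r2c6∈{2}] nothing but 2 survives at r2c6, so r2c6=2.
Step 2. [r5c4∈{1,2,5,7,9}] row 5 places 9 nowhere but r5c4, so r5c4=9.
Step 3. [r9c1∈{3}] r9c1 is down to just 3. So r9c1=3.
Step 4. [r5c9∈{1,2,6}] row 5 places 6 nowhere but r5c9. So r5c9=6.
Step 5. [r8c9∈{1,3,4,8}] row 8 places 4 nowhere but r8c9. So r8c9=4.
Step 6. [r5c5∈{2,5,7}] across row 5, 7 lands solely at r5c5. So r5c5=7.
Step 7. [r6c5∈{2,8}] 2 has one home in col 5: r6c5, so r6c5=2.
Step 8. [r8c5∈{5,8}] col 5 places 8 nowhere but r8c5 ⇒ r8c5=8.
Step 9. [r8c8∈{3}] only 3 remains possible at r8c8, so r8c8=3.
Step 10. [r6c8∈{8}] only 8 remains possible at r6c8, so r6c8=8.
Step 11. [r1c9∈{2,3,7}] across col 9, 3 lands solely at r1c9 ⇒ r1c9=3.
Step 12. [r1c8∈{2,7}] across row 1, 2 lands solely at r1c8, so r1c8=2.
Step 13. [r4c6∈{1,4,5,8}] r4c6 is the only open cell in row 4 admitting 4 ⇒ r4c6=4.
Step 14. [r4c4∈{1,5,8}] row 4 places 8 nowhere but r4c4. So r4c4=8.
Step 15. [r9c7∈{1,2,5}] 5 has one home in col 7: r9c7 ⇒ r9c7=5.
Step 16. [r5c6∈{1,5}] across box 5, 5 lands solely at r5c6. So r5c6=5.
Step 17. [r8c6∈{1}] r8c6 is down to just 1, so r8c6=1.
Step 18. [r6c4∈{1,3}] r6c4 is the only open cell in col 4 admitting 1 ⇒ r6c4=1.
Step 19. [r5c7∈{1,2}] in row 5, 1 fits only at r5c7. So r5c7=1.
Step 20. [r4c9∈{2}] nothing but 2 survives at r4c9. So r4c9=2.
Step 21. [r7c4∈{2,3,6}] in col 4, 3 fits only at r7c4 ⇒ r7c4=3.
Step 22. [r7c6∈{6}] only 6 remains possible at r7c6, so r7c6=6.
Step 23. [r9c2∈{1,4}] across col 2, 4 lands solely at r9c2 ⇒ r9c2=4.
Step 24. [r3c9∈{7}] r3c9 is down to just 7 ⇒ r3c9=7.
Step 25. [r9c3∈{1}] r9c3 is down to just 1, so r9c3=1.
Step 26. [r1c5∈{5}] r1c5 has the single candidate 5. So r1c5=5.
Step 27. [r6c2∈{9}] only 9 remains possible at r6c2 ⇒ r6c2=9.
Step 28. [r9c4∈{2}] r9c4 is down to just 2, so r9c4=2.
Step 29. [r5c1∈{2}] only 2 remains possible at r5c1. So r5c1=2.
Step 30. [r6c6∈{3}] only 3 remains possible at r6c6. So r6c6=3.
Step 31. [r3c2∈{2}] r3c2's peers cover all but 2 ⇒ r3c2=2.
Step 32. [r7c8∈{7}] nothing but 7 survives at r7c8, so r7c8=7.
Step 33. [r3c6∈{8}] r3c6 is down to just 8, so r3c6=8.
Step 34. [r4c2∈{1}] r4c2's peers cover all but 1 ⇒ r4c2=1.
Step 35. [r1c3∈{4}] r1c3 has the single candidate 4 ⇒ r1c3=4.
Step 36. [r1c4∈{7}] r1c4 is down to just 7. So r1c4=7.
Step 37. [r7c9∈{1}] only 1 remains possible at r7c9, so r7c9=1.
Step 38. [r7c7∈{2}] r7c7's peers cover all but 2, so r7c7=2.
Step 39. [r8c4∈{5}] r8c4 is down to just 5, so r8c4=5.
Step 40. [r6c3∈{6}] only 6 remains possible at r6c3 ⇒ r6c3=6.
Step 41. [r9c8∈{6}] r9c8 is down to just 6 ⇒ r9c8=6.
Step 42. [r9c9∈{8}] r9c9's peers cover all but 8, so r9c9=8.
Step 43. [r2c3∈{3}] r2c3's peers cover all but 3, so r2c3=3.
Step 44. [r4c1∈{5}] r4c1 has the single candidate 5. So r4c1=5.
Step 45. [r3c4∈{6}] r3c4's peers cover all but 6 ⇒ r3c4=6.
Step 46. [r7c3∈{9}] r7c3 is down to just 9 ⇒ r7c3=9.

Answer: 1 8 4 7 5 9 6 2 3 / 6 7 3 4 1 2 8 5 9 / 9 2 5 6 3 8 4 1 7 / 5 1 7 8 6 4 3 9 2 / 2 3 8 9 7 5 1 4 6 / 4 9 6 1 2 3 7 8 5 / 8 5 9 3 4 6 2 7 1 / 7 6 2 5 8 1 9 3 4 / 3 4 1 2 9 7 5 6 8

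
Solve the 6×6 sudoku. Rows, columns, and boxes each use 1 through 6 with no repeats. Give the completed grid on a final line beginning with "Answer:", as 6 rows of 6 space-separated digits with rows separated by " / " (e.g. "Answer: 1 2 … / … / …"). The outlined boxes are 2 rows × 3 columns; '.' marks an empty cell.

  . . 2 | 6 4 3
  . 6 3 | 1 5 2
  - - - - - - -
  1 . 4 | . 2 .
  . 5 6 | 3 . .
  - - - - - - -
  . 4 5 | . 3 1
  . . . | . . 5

Step 1. [r6c2∈{1,2,3}] in col 2, 2 fits only at r6c2 ⇒ r6c2=2.
Step 2. [r5c1∈{6}] r5c1 is down to just 6. So r5c1=6.
Step 3. [r3c6∈{6}] r3c6 has the single candidate 6. So r3c6=6.
Step 4. [r2c1∈{4}] only 4 remains possible at r2c1. So r2c1=4.
Step 5. [r4c5∈{1}] r4c5's peers cover all but 1. So r4c5=1.
Step 6. [r4c1∈{2}] r4c1 is down to just 2 ⇒ r4c1=2.
Step 7. [r6c4∈{4}] only 4 remains possible at r6c4, so r6c4=4.
Step 8. [r6c1∈{3}] r6c1's peers cover all but 3 ⇒ r6c1=3.
Step 9. [r6c3∈{1}] r6c3 has the single candidate 1. So r6c3=1.
Step 10. [r3c4∈{5}] r3c4 is down to just 5, so r3c4=5.
Step 11. [r5c4∈{2}] nothing but 2 survives at r5c4. So r5c4=2.
Step 12. [r1c1∈{5}] only 5 remains possible at r1c1 ⇒ r1c1=5.
Step 13. [r4c6∈{4}] only 4 remains possible at r4c6, so r4c6=4.
Step 14. [r1c2∈{1}] r1c2 is down to just 1, so r1c2=1.
Step 15. [r3c2∈{3}] nothing but 3 survives at r3c2 ⇒ r3c2=3.
Step 16. [r6c5∈{6}] only 6 remains possible at r6c5. So r6c5=6.

Answer: 5 1 2 6 4 3 / 4 6 3 1 5 2 / 1 3 4 5 2 6 / 2 5 6 3 1 4 / 6 4 5 2 3 1 / 3 2 1 4 6 5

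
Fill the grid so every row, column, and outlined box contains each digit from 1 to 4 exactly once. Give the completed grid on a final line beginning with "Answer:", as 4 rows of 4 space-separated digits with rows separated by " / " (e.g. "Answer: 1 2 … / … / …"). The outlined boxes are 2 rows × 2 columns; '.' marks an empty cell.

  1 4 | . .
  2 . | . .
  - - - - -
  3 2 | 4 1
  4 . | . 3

Step 1. [r1c3∈{2,3}] row 1 places 3 nowhere but r1c3 ⇒ r1c3=3.
Step 2. [r2c2∈{3}] only 3 remains possible at r2c2 ⇒ r2c2=3.
Step 3. [r4c3∈{2}] r4c3's peers cover all but 2, so r4c3=2.
Step 4. [r2c3∈{1}] nothing but 1 survives at r2c3 ⇒ r2c3=1.
Step 5. [r2c4∈{4}] nothing but 4 survives at r2c4 ⇒ r2c4=4.
Step 6. [r1c4∈{2}] r1c4 is down to just 2 ⇒ r1c4=2.
Step 7. [r4c2∈{1}] r4c2 is down to just 1, so r4c2=1.

Answer: 1 4 3 2 / 2 3 1 4 / 3 2 4 1 / 4 1 2 3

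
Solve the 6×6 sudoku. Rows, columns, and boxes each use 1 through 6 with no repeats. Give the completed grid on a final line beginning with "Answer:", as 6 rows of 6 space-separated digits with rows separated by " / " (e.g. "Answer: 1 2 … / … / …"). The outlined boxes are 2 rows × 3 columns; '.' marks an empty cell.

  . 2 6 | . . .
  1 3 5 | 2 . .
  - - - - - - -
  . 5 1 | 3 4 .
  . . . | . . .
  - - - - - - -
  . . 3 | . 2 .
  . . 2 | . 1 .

Step 1. [r1c1∈{4}] nothing but 4 survives at r1c1 ⇒ r1c1=4.
Step 2. [r6c6∈{3,4,5,6}] 3 has one home in row 6: r6c6 ⇒ r6c6=3.
Step 3. [r4c1∈{2,3,6}] r4c1 is the only open cell in row 4 admitting 3 ⇒ r4c1=3.
Step 4. [r4c6∈{1,2,5,6}] in row 4, 2 fits only at r4c6 ⇒ r4c6=2.
Step 5. [r3c6∈{6}] nothing but 6 survives at r3c6 ⇒ r3c6=6.
Step 6. [r4c2∈{4,6}] 6 has one home in row 4: r4c2. So r4c2=6.
Step 7. [r4c4∈{1,5}] 1 has one home in row 4: r4c4 ⇒ r4c4=1.
Step 8. [r1c4∈{5}] only 5 remains possible at r1c4 ⇒ r1c4=5.
Step 9. [r6c2∈{4}] only 4 remains possible at r6c2 ⇒ r6c2=4.
Step 10. [r5c4∈{4,6}] across col 4, 4 lands solely at r5c4 ⇒ r5c4=4.
Step 11. [r6c1∈{5,6}] across row 6, 5 lands solely at r6c1 ⇒ r6c1=5.
Step 12. [r6c4∈{6}] r6c4 has the single candidate 6, so r6c4=6.
Step 13. [r4c3∈{4}] r4c3 is down to just 4, so r4c3=4.
Step 14. [r2c6∈{4}] r2c6's peers cover all but 4, so r2c6=4.
Step 15. [r5c2∈{1}] r5c2 is down to just 1. So r5c2=1.
Step 16. [r1c5∈{3}] nothing but 3 survives at r1c5 ⇒ r1c5=3.
Step 17. [r4c5∈{5}] nothing but 5 survives at r4c5. So r4c5=5.
Step 18. [r5c6∈{5}] only 5 remains possible at r5c6, so r5c6=5.
Step 19. [r1c6∈{1}] nothing but 1 survives at r1c6, so r1c6=1.
Step 20. [r2c5∈{6}] only 6 remains possible at r2c5. So r2c5=6.
Step 21. [r3c1∈{2}] nothing but 2 survives at r3c1 ⇒ r3c1=2.
Step 22. [r5c1∈{6}] only 6 remains possible at r5c1 ⇒ r5c1=6.

Answer: 4 2 6 5 3 1 / 1 3 5 2 6 4 / 2 5 1 3 4 6 / 3 6 4 1 5 2 / 6 1 3 4 2 5 / 5 4 2 6 1 3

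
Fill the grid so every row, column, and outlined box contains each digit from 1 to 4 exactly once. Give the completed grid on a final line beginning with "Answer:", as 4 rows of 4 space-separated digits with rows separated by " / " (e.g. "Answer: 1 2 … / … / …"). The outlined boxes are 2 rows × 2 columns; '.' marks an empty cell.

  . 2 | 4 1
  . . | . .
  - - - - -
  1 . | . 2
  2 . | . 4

Step 1. [r2c4∈{3}] r2c4 is down to just 3 ⇒ r2c4=3.
Step 2. [r3c2∈{3,4}] 4 has one home in row 3: r3c2. So r3c2=4.
Step 3. [r3c3∈{3}] r3c3 has the single candidate 3. So r3c3=3.
Step 4. [r2c3∈{2}] r2c3 is down to just 2. So r2c3=2.
Step 5. [r2c2∈{1}] r2c2's peers cover all but 1 ⇒ r2c2=1.
Step 6. [r4c2∈{3}] only 3 remains possible at r4c2. So r4c2=3.
Step 7. [r2c1∈{4}] only 4 remains possible at r2c1, so r2c1=4.
Step 8. [r4c3∈{1}] nothing but 1 survives at r4c3, so r4c3=1.
Step 9. [r1c1∈{3}] r1c1 has the single candidate 3 ⇒ r1c1=3.

Answer: 3 2 4 1 / 4 1 2 3 / 1 4 3 2 / 2 3 1 4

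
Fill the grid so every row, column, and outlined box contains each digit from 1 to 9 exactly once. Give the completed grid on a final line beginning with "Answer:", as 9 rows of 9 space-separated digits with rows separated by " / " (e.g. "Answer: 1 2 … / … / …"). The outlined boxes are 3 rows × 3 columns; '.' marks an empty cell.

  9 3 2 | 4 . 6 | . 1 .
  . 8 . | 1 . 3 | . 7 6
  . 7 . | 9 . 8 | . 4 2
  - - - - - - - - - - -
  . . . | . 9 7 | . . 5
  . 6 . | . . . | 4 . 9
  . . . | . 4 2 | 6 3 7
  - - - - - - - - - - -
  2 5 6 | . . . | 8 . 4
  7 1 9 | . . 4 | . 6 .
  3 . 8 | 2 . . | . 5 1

Step 1. [r3c5∈{5}] r3c5 has the single candidate 5, so r3c5=5.
Step 2. [r5c6∈{1,5}] across col 6, 5 lands solely at r5c6, so r5c6=5.
Step 3. [r5c5∈{1,3,8}] across box 5, 1 lands solely at r5c5 ⇒ r5c5=1.
Step 4. [r5c1∈{8}] nothing but 8 survives at r5c1 ⇒ r5c1=8.
Step 5. [r5c4∈{3}] only 3 remains possible at r5c4 ⇒ r5c4=3.
Step 6. [r4c2∈{2,4}] col 2 places 2 nowhere but r4c2. So r4c2=2.
Step 7. [r3c3∈{1}] r3c3's peers cover all but 1 ⇒ r3c3=1.
Step 8. [r1c5∈{7}] r1c5 is down to just 7, so r1c5=7.
Step 9. [r8c5∈{3,8}] in col 5, 8 fits only at r8c5 ⇒ r8c5=8.
Step 10. [r2c7∈{5,9}] row 2 places 9 nowhere but r2c7, so r2c7=9.
Step 11. [r6c3∈{5}] r6c3 is down to just 5, so r6c3=5.
Step 12. [r2c3∈{4}] r2c3 has the single candidate 4. So r2c3=4.
Step 13. [r8c7∈{2,3}] row 8 places 2 nowhere but r8c7. So r8c7=2.
Step 14. [r4c8∈{8}] r4c8's peers cover all but 8, so r4c8=8.
Step 15. [r7c8∈{9}] r7c8 is down to just 9. So r7c8=9.
Step 16. [r4c7∈{1}] r4c7 has the single candidate 1. So r4c7=1.
Step 17. [r9c5∈{6}] nothing but 6 survives at r9c5. So r9c5=6.
Step 18. [r8c9∈{3}] nothing but 3 survives at r8c9 ⇒ r8c9=3.
Step 19. [r6c4∈{8}] r6c4's peers cover all but 8. So r6c4=8.
Step 20. [r9c2∈{4}] r9c2 has the single candidate 4, so r9c2=4.
Step 21. [r5c3∈{7}] nothing but 7 survives at r5c3, so r5c3=7.
Step 22. [r2c1∈{5}] nothing but 5 survives at r2c1. So r2c1=5.
Step 23. [r1c9∈{8}] r1c9 has the single candidate 8, so r1c9=8.
Step 24. [r4c4∈{6}] r4c4 is down to just 6. So r4c4=6.
Step 25. [r6c2∈{9}] r6c2's peers cover all but 9. So r6c2=9.
Step 26. [r9c7∈{7}] r9c7's peers cover all but 7, so r9c7=7.
Step 27. [r3c7∈{3}] nothing but 3 survives at r3c7. So r3c7=3.
Step 28. [r2c5∈{2}] nothing but 2 survives at r2c5 ⇒ r2c5=2.
Step 29. [r7c4∈{7}] only 7 remains possible at r7c4 ⇒ r7c4=7.
Step 30. [r9c6∈{9}] r9c6 is down to just 9, so r9c6=9.
Step 31. [r3c1∈{6}] r3c1 has the single candidate 6, so r3c1=6.
Step 32. [r4c1∈{4}] only 4 remains possible at r4c1. So r4c1=4.
Step 33. [r4c3∈{3}] r4c3 is down to just 3. So r4c3=3.
Step 34. [r7c5∈{3}] r7c5's peers cover all but 3 ⇒ r7c5=3.
Step 35. [r6c1∈{1}] r6c1 is down to just 1 ⇒ r6c1=1.
Step 36. [r1c7∈{5}] nothing but 5 survives at r1c7. So r1c7=5.
Step 37. [r5c8∈{2}] only 2 remains possible at r5c8. So r5c8=2.
Step 38. [r8c4∈{5}] r8c4 is down to just 5 ⇒ r8c4=5.
Step 39. [r7c6∈{1}] nothing but 1 survives at r7c6. So r7c6=1.

Answer: 9 3 2 4 7 6 5 1 8 / 5 8 4 1 2 3 9 7 6 / 6 7 1 9 5 8 3 4 2 / 4 2 3 6 9 7 1 8 5 / 8 6 7 3 1 5 4 2 9 / 1 9 5 8 4 2 6 3 7 / 2 5 6 7 3 1 8 9 4 / 7 1 9 5 8 4 2 6 3 / 3 4 8 2 6 9 7 5 1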